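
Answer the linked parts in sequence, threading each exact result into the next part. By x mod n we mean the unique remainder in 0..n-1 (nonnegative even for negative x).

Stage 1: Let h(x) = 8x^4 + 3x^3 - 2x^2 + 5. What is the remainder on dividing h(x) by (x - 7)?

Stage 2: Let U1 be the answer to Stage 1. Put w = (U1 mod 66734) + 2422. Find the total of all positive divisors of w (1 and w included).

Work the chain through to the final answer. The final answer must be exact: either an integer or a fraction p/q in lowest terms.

Stage 1: remainder = value at the root: 8*(7)^4 + 3*(7)^3 - 2*(7)^2 + 5 = (19208) + (1029) + (-98) + (5) = 20144; answer 20144
Stage 2: U1 = 20144; w = 22566; 22566 = 2 * 3 * 3761; sigma = (1 + 2) * (1 + 3) * (1 + 3761) = 3 * 4 * 3762 = 45144; answer 45144

45144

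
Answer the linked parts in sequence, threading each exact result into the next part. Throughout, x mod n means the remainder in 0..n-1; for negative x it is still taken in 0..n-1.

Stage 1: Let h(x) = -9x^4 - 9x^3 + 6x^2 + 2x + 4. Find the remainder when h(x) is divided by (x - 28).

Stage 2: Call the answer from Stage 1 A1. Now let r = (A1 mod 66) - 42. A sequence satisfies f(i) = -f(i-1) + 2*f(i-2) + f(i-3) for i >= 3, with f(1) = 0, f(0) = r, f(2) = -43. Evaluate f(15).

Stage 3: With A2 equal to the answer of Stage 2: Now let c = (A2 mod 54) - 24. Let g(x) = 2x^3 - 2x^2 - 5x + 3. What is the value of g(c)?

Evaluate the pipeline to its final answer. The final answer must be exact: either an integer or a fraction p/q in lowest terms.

Stage 1: remainder = value at the root: -9*(28)^4 - 9*(28)^3 + 6*(28)^2 + 2*(28)^1 + 4 = (-5531904) + (-197568) + (4704) + (56) + (4) = -5724708; answer -5724708
Stage 2: A1 = -5724708; r = -42; f(3) = -1*(-43) + 2*(0) + 1*(-42) = 1; iterating: f(3)=1, f(4)=-87, f(5)=46, f(6)=-219, f(7)=224, f(8)=-616, f(9)=845, f(10)=-1853, f(11)=2927, f(12)=-5788, f(13)=9789, f(14)=-18438, f(15)=32228; answer 32228
Stage 3: A2 = 32228; c = 20; 2*(20)^3 - 2*(20)^2 - 5*(20)^1 + 3 = (16000) + (-800) + (-100) + (3) = 15103; answer 15103

15103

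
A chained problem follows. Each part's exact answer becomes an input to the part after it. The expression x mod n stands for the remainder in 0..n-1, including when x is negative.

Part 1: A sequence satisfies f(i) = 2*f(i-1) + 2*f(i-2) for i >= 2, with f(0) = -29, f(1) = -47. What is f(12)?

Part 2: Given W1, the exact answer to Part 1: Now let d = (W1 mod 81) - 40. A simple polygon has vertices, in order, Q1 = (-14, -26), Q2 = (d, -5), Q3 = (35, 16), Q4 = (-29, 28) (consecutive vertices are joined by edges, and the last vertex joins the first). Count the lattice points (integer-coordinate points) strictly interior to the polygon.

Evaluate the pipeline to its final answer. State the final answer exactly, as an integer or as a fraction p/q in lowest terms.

Part 1: f(2) = 2*(-47) + 2*(-29) = -152; iterating: f(2)=-152, f(3)=-398, f(4)=-1100, f(5)=-2996, f(6)=-8192, f(7)=-22376, f(8)=-61136, f(9)=-167024, f(10)=-456320, f(11)=-1246688, f(12)=-3406016; answer -3406016
Part 2: W1 = -3406016; d = -6; cross terms: (-14*-5 - -6*-26)=-86, (-6*16 - 35*-5)=79, (35*28 - -29*16)=1444, (-29*-26 - -14*28)=1146; twice the area = |2583| = 2583; area = 2583/2; boundary points = 1 + 1 + 4 + 3 = 9; strictly interior points = area - boundary/2 + 1 = 1288; answer 1288

1288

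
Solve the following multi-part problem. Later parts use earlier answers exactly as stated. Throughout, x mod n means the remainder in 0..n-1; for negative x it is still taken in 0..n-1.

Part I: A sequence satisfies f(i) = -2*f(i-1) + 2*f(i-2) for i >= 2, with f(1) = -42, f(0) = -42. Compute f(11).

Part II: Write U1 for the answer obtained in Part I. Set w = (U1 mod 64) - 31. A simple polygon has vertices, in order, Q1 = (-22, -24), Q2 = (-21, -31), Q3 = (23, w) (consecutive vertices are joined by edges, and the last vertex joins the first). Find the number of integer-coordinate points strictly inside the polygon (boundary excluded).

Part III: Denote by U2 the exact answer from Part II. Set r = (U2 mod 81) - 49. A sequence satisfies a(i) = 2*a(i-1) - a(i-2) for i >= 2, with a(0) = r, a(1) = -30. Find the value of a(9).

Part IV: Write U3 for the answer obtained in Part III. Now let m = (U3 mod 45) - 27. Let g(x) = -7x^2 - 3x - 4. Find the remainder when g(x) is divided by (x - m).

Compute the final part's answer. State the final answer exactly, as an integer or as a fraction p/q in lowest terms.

-38

Part I: f(2) = -2*(-42) + 2*(-42) = 0; iterating: f(2)=0, f(3)=-84, f(4)=168, f(5)=-504, f(6)=1344, f(7)=-3696, f(8)=10080, f(9)=-27552, f(10)=75264, f(11)=-205632; answer -205632
Part II: U1 = -205632; w = -31; cross terms: (-22*-31 - -21*-24)=178, (-21*-31 - 23*-31)=1364, (23*-24 - -22*-31)=-1234; twice the area = |308| = 308; area = 154; boundary points = 1 + 44 + 1 = 46; strictly interior points = area - boundary/2 + 1 = 132; answer 132
Part III: U2 = 132; r = 2; a(2) = 2*(-30) - 1*(2) = -62; iterating: a(2)=-62, a(3)=-94, a(4)=-126, a(5)=-158, a(6)=-190, a(7)=-222, a(8)=-254, a(9)=-286; answer -286
Part IV: U3 = -286; m = 2; remainder = value at the root: -7*(2)^2 - 3*(2)^1 - 4 = (-28) + (-6) + (-4) = -38; answer -38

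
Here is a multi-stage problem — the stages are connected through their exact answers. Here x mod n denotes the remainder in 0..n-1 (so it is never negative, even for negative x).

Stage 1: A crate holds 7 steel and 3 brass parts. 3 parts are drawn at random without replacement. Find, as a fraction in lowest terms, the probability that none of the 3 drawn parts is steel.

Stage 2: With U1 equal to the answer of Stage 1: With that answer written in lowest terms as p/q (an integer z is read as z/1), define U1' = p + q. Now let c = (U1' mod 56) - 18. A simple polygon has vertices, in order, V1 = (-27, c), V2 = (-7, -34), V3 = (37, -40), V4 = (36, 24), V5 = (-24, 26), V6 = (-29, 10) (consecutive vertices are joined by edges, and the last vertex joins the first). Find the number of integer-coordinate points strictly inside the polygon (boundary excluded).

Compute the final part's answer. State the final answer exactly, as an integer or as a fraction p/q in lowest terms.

Stage 1: total draws C(10,3) = 120; favorable C(3,3) = 1; P = 1/120; answer 1/120
Stage 2: U1 = 1/120; threaded value p + q = 121; c = -9; cross terms: (-27*-34 - -7*-9)=855, (-7*-40 - 37*-34)=1538, (37*24 - 36*-40)=2328, (36*26 - -24*24)=1512, (-24*10 - -29*26)=514, (-29*-9 - -27*10)=531; twice the area = |7278| = 7278; area = 3639; boundary points = 5 + 2 + 1 + 2 + 1 + 1 = 12; strictly interior points = area - boundary/2 + 1 = 3634; answer 3634

3634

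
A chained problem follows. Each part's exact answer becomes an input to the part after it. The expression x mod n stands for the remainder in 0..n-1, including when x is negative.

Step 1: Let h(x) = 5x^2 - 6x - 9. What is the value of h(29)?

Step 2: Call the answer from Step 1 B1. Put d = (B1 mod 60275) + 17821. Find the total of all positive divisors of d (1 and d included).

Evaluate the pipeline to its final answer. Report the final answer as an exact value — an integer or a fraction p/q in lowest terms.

32400

Step 1: 5*(29)^2 - 6*(29)^1 - 9 = (4205) + (-174) + (-9) = 4022; answer 4022
Step 2: B1 = 4022; d = 21843; 21843 = 3^3 * 809; sigma = (1 + 3 + 9 + 27) * (1 + 809) = 40 * 810 = 32400; answer 32400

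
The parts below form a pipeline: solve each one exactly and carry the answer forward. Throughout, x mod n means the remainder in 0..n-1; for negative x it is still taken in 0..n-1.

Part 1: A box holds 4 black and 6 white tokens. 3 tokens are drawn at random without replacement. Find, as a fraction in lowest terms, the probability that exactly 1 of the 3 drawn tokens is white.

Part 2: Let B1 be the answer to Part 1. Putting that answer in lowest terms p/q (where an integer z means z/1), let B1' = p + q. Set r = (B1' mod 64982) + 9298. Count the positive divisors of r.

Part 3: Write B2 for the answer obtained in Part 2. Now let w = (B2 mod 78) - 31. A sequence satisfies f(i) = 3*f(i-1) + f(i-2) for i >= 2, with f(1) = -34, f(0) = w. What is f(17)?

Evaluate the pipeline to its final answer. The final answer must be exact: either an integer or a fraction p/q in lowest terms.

Part 1: total draws C(10,3) = 120; favorable C(6,1)*C(4,2) = 36; P = 3/10; answer 3/10
Part 2: B1 = 3/10; threaded value p + q = 13; r = 9311; 9311 is prime, so its only divisors are 1 and 9311; count = 2; answer 2
Part 3: B2 = 2; w = -29; f(2) = 3*(-34) + 1*(-29) = -131; iterating: f(2)=-131, f(3)=-427, f(4)=-1412, f(5)=-4663, f(6)=-15401, f(7)=-50866, f(8)=-167999, f(9)=-554863, f(10)=-1832588, f(11)=-6052627, f(12)=-19990469, f(13)=-66024034, f(14)=-218062571, f(15)=-720211747, f(16)=-2378697812, f(17)=-7856305183; answer -7856305183

-7856305183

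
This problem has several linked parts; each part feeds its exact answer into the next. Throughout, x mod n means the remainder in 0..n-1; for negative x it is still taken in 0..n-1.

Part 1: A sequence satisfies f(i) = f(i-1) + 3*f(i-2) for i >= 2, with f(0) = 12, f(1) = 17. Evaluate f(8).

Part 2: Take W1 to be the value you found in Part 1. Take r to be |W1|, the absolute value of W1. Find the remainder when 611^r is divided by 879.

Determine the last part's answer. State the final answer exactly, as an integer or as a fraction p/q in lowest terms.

Part 1: f(2) = 1*(17) + 3*(12) = 53; iterating: f(2)=53, f(3)=104, f(4)=263, f(5)=575, f(6)=1364, f(7)=3089, f(8)=7181; answer 7181
Part 2: W1 = 7181; r = 7181; squarings mod 879: 611^1=611, 611^2=625, 611^4=349, 611^8=499, 611^16=244, 611^32=643, 611^64=319, 611^128=676, 611^256=775, 611^512=268, 611^1024=625, 611^2048=349, 611^4096=499; 611^7181 = 611^1 * 611^4 * 611^8 * 611^1024 * 611^2048 * 611^4096 = 806 (mod 879); answer 806

806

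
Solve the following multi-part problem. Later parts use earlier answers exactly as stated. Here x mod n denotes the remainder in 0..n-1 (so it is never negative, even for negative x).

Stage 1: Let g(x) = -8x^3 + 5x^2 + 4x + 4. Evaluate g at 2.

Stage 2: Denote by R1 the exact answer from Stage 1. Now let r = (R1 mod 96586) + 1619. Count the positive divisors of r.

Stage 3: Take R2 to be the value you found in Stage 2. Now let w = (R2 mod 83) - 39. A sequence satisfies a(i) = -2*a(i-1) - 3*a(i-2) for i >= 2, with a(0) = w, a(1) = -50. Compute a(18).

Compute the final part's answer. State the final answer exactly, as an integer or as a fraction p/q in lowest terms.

-1121795

Stage 1: -8*(2)^3 + 5*(2)^2 + 4*(2)^1 + 4 = (-64) + (20) + (8) + (4) = -32; answer -32
Stage 2: R1 = -32; r = 98173; 98173 = 19 * 5167; number of divisors = (1+1) * (1+1) = 4; answer 4
Stage 3: R2 = 4; w = -35; a(2) = -2*(-50) - 3*(-35) = 205; iterating: a(2)=205, a(3)=-260, a(4)=-95, a(5)=970, a(6)=-1655, a(7)=400, a(8)=4165, a(9)=-9530, a(10)=6565, a(11)=15460, a(12)=-50615, a(13)=54850, a(14)=42145, a(15)=-248840, a(16)=371245, a(17)=4030, a(18)=-1121795; answer -1121795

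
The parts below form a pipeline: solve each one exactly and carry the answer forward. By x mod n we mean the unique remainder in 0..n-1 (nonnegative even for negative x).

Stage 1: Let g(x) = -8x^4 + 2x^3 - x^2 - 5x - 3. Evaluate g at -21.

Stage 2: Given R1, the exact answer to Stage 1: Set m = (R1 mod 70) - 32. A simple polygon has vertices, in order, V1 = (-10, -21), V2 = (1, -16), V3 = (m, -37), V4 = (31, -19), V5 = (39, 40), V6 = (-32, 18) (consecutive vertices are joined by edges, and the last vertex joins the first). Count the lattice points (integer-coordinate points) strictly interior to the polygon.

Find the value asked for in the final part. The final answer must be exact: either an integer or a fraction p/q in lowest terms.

Stage 1: -8*(-21)^4 + 2*(-21)^3 - 1*(-21)^2 - 5*(-21)^1 - 3 = (-1555848) + (-18522) + (-441) + (105) + (-3) = -1574709; answer -1574709
Stage 2: R1 = -1574709; m = -21; cross terms: (-10*-16 - 1*-21)=181, (1*-37 - -21*-16)=-373, (-21*-19 - 31*-37)=1546, (31*40 - 39*-19)=1981, (39*18 - -32*40)=1982, (-32*-21 - -10*18)=852; twice the area = |6169| = 6169; area = 6169/2; boundary points = 1 + 1 + 2 + 1 + 1 + 1 = 7; strictly interior points = area - boundary/2 + 1 = 3082; answer 3082

3082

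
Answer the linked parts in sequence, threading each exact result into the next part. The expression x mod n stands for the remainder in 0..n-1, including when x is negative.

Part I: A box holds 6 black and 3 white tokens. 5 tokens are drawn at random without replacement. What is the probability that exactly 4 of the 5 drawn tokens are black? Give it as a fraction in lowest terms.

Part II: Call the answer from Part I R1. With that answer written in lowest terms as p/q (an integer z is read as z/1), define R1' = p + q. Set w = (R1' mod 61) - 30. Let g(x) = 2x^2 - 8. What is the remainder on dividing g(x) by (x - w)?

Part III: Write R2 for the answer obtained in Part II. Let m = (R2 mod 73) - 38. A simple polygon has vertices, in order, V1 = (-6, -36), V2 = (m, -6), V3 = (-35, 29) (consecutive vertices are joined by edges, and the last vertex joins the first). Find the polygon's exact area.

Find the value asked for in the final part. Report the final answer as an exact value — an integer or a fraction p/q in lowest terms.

235/2

Part I: total draws C(9,5) = 126; favorable C(6,4)*C(3,1) = 45; P = 5/14; answer 5/14
Part II: R1 = 5/14; threaded value p + q = 19; w = -11; remainder = value at the root: 2*(-11)^2 - 8 = (242) + (-8) = 234; answer 234
Part III: R2 = 234; m = -23; cross terms: (-6*-6 - -23*-36)=-792, (-23*29 - -35*-6)=-877, (-35*-36 - -6*29)=1434; twice the area = |-235| = 235; area = 235/2; answer 235/2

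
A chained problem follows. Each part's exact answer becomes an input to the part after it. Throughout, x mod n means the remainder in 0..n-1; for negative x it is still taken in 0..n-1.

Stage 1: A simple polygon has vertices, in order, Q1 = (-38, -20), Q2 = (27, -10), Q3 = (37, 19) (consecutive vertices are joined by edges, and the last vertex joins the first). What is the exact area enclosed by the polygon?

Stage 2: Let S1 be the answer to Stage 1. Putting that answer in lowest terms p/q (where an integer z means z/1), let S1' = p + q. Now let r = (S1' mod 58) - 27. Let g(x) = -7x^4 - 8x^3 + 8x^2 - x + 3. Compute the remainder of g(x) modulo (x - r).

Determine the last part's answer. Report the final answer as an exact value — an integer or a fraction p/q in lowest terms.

-1180817

Stage 1: cross terms: (-38*-10 - 27*-20)=920, (27*19 - 37*-10)=883, (37*-20 - -38*19)=-18; twice the area = |1785| = 1785; area = 1785/2; answer 1785/2
Stage 2: S1 = 1785/2; threaded value p + q = 1787; r = 20; remainder = value at the root: -7*(20)^4 - 8*(20)^3 + 8*(20)^2 - 1*(20)^1 + 3 = (-1120000) + (-64000) + (3200) + (-20) + (3) = -1180817; answer -1180817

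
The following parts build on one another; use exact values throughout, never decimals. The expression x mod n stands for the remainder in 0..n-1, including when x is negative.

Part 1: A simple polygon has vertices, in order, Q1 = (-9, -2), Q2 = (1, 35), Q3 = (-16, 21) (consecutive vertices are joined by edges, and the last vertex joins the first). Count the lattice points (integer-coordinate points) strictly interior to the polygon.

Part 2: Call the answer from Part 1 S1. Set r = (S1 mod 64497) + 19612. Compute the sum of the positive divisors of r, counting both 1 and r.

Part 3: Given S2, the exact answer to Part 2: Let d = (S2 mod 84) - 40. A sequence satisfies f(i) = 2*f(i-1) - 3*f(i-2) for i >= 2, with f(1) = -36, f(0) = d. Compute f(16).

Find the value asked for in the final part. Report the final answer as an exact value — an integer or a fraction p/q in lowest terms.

Part 1: cross terms: (-9*35 - 1*-2)=-313, (1*21 - -16*35)=581, (-16*-2 - -9*21)=221; twice the area = |489| = 489; area = 489/2; boundary points = 1 + 1 + 1 = 3; strictly interior points = area - boundary/2 + 1 = 244; answer 244
Part 2: S1 = 244; r = 19856; 19856 = 2^4 * 17 * 73; sigma = (1 + 2 + 4 + 8 + 16) * (1 + 17) * (1 + 73) = 31 * 18 * 74 = 41292; answer 41292
Part 3: S2 = 41292; d = 8; f(2) = 2*(-36) - 3*(8) = -96; iterating: f(2)=-96, f(3)=-84, f(4)=120, f(5)=492, f(6)=624, f(7)=-228, f(8)=-2328, f(9)=-3972, f(10)=-960, f(11)=9996, f(12)=22872, f(13)=15756, f(14)=-37104, f(15)=-121476, f(16)=-131640; answer -131640

-131640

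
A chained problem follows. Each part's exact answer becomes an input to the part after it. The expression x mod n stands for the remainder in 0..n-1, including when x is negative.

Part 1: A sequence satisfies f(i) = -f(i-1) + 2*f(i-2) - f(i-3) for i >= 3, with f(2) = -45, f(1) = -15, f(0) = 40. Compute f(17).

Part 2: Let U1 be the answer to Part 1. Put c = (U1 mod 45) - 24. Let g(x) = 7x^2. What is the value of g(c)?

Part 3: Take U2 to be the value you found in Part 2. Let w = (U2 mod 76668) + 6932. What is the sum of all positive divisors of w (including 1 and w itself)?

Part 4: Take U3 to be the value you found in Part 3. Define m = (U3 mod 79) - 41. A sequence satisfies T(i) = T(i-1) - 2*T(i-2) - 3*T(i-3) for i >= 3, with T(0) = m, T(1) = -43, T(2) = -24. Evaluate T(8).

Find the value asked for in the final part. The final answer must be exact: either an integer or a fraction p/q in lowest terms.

-2015

Part 1: f(3) = -1*(-45) + 2*(-15) - 1*(40) = -25; iterating: f(3)=-25, f(4)=-50, f(5)=45, f(6)=-120, f(7)=260, f(8)=-545, f(9)=1185, f(10)=-2535, f(11)=5450, f(12)=-11705, f(13)=25140, f(14)=-54000, f(15)=115985, f(16)=-249125, f(17)=535095; answer 535095
Part 2: U1 = 535095; c = -24; 7*(-24)^2 = (4032) = 4032; answer 4032
Part 3: U2 = 4032; w = 10964; 10964 = 2^2 * 2741; sigma = (1 + 2 + 4) * (1 + 2741) = 7 * 2742 = 19194; answer 19194
Part 4: U3 = 19194; m = 35; T(3) = 1*(-24) - 2*(-43) - 3*(35) = -43; iterating: T(3)=-43, T(4)=134, T(5)=292, T(6)=153, T(7)=-833, T(8)=-2015; answer -2015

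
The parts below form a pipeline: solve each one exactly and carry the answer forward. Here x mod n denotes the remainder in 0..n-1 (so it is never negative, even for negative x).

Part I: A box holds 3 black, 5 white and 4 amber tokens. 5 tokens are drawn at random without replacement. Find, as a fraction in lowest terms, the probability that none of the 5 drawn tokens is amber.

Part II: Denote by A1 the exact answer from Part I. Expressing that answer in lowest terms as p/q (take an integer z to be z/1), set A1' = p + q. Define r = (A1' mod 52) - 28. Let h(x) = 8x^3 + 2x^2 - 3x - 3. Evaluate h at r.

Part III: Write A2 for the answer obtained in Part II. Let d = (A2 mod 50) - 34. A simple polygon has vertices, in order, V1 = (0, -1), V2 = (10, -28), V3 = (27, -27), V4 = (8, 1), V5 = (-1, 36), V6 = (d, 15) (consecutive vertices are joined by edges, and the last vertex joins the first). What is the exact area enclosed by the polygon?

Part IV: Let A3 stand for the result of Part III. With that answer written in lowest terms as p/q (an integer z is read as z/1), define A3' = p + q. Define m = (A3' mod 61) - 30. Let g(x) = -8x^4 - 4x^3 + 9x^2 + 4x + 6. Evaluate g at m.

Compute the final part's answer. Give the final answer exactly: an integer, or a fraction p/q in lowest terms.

-2282537

Part I: total draws C(12,5) = 792; favorable C(8,5) = 56; P = 7/99; answer 7/99
Part II: A1 = 7/99; threaded value p + q = 106; r = -26; 8*(-26)^3 + 2*(-26)^2 - 3*(-26)^1 - 3 = (-140608) + (1352) + (78) + (-3) = -139181; answer -139181
Part III: A2 = -139181; d = -15; cross terms: (0*-28 - 10*-1)=10, (10*-27 - 27*-28)=486, (27*1 - 8*-27)=243, (8*36 - -1*1)=289, (-1*15 - -15*36)=525, (-15*-1 - 0*15)=15; twice the area = |1568| = 1568; area = 784; answer 784
Part IV: A3 = 784; threaded value p + q = 785; m = 23; -8*(23)^4 - 4*(23)^3 + 9*(23)^2 + 4*(23)^1 + 6 = (-2238728) + (-48668) + (4761) + (92) + (6) = -2282537; answer -2282537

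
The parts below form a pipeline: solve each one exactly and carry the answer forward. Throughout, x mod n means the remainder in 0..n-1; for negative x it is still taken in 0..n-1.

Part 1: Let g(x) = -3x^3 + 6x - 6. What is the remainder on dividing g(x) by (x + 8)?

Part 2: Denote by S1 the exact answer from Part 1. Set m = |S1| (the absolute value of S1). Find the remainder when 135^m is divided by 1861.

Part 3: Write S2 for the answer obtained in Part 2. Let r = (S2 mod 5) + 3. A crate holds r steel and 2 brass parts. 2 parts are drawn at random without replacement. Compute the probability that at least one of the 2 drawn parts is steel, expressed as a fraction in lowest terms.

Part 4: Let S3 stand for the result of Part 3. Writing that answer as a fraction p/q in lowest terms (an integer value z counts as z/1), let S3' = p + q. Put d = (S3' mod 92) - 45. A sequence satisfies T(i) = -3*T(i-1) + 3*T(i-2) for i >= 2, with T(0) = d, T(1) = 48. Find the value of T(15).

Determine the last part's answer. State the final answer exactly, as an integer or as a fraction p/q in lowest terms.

5366189412

Part 1: remainder = value at the root: -3*(-8)^3 + 6*(-8)^1 - 6 = (1536) + (-48) + (-6) = 1482; answer 1482
Part 2: S1 = 1482; m = 1482; squarings mod 1861: 135^1=135, 135^2=1476, 135^4=1206, 135^8=995, 135^16=1834, 135^32=729, 135^64=1056, 135^128=397, 135^256=1285, 135^512=518, 135^1024=340; 135^1482 = 135^2 * 135^8 * 135^64 * 135^128 * 135^256 * 135^1024 = 1712 (mod 1861); answer 1712
Part 3: S2 = 1712; r = 5; total draws C(7,2) = 21; complement C(2,2) = 1; favorable 21 - 1 = 20; P = 20/21; answer 20/21
Part 4: S3 = 20/21; threaded value p + q = 41; d = -4; T(2) = -3*(48) + 3*(-4) = -156; iterating: T(2)=-156, T(3)=612, T(4)=-2304, T(5)=8748, T(6)=-33156, T(7)=125712, T(8)=-476604, T(9)=1806948, T(10)=-6850656, T(11)=25972812, T(12)=-98470404, T(13)=373329648, T(14)=-1415400156, T(15)=5366189412; answer 5366189412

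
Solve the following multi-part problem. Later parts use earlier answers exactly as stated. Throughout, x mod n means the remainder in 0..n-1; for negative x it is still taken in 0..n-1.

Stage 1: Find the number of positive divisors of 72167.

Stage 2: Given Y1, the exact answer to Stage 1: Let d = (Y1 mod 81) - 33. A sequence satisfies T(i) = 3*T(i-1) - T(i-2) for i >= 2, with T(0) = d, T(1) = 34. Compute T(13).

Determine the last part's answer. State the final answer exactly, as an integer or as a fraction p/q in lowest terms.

5564770

Stage 1: 72167 is prime, so its only divisors are 1 and 72167; count = 2; answer 2
Stage 2: Y1 = 2; d = -31; T(2) = 3*(34) - 1*(-31) = 133; iterating: T(2)=133, T(3)=365, T(4)=962, T(5)=2521, T(6)=6601, T(7)=17282, T(8)=45245, T(9)=118453, T(10)=310114, T(11)=811889, T(12)=2125553, T(13)=5564770; answer 5564770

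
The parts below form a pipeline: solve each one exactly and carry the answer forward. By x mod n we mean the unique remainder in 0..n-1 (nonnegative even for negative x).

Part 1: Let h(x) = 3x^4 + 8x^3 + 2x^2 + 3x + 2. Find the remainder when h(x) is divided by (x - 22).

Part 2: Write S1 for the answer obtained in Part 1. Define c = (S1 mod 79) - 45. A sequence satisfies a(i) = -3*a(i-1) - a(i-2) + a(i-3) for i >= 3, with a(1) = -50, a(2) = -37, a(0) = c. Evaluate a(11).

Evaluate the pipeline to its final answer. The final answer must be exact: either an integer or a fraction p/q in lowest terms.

Part 1: remainder = value at the root: 3*(22)^4 + 8*(22)^3 + 2*(22)^2 + 3*(22)^1 + 2 = (702768) + (85184) + (968) + (66) + (2) = 788988; answer 788988
Part 2: S1 = 788988; c = -30; a(3) = -3*(-37) - 1*(-50) + 1*(-30) = 131; iterating: a(3)=131, a(4)=-406, a(5)=1050, a(6)=-2613, a(7)=6383, a(8)=-15486, a(9)=37462, a(10)=-90517, a(11)=218603; answer 218603

218603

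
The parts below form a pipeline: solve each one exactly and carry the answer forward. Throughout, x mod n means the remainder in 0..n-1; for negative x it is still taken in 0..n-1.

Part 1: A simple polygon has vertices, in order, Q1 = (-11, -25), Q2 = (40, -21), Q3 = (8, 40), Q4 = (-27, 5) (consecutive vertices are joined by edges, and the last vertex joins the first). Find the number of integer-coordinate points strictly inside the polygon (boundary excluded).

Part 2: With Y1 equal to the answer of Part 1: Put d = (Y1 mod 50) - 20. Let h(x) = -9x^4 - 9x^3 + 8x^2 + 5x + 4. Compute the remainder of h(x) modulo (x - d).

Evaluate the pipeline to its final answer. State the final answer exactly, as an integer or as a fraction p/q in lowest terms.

-319546

Part 1: cross terms: (-11*-21 - 40*-25)=1231, (40*40 - 8*-21)=1768, (8*5 - -27*40)=1120, (-27*-25 - -11*5)=730; twice the area = |4849| = 4849; area = 4849/2; boundary points = 1 + 1 + 35 + 2 = 39; strictly interior points = area - boundary/2 + 1 = 2406; answer 2406
Part 2: Y1 = 2406; d = -14; remainder = value at the root: -9*(-14)^4 - 9*(-14)^3 + 8*(-14)^2 + 5*(-14)^1 + 4 = (-345744) + (24696) + (1568) + (-70) + (4) = -319546; answer -319546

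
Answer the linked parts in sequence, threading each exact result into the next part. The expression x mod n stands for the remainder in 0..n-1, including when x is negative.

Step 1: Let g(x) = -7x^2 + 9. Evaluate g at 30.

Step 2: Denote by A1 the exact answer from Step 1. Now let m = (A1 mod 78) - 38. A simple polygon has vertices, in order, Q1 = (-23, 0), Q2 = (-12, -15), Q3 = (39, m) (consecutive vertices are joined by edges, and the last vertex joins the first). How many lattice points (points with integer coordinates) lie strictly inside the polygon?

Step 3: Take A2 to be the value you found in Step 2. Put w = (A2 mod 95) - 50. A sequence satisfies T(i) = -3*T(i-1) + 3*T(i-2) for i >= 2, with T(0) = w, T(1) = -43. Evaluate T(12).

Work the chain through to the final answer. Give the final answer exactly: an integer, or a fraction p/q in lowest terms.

Step 1: -7*(30)^2 + 9 = (-6300) + (9) = -6291; answer -6291
Step 2: A1 = -6291; m = -11; cross terms: (-23*-15 - -12*0)=345, (-12*-11 - 39*-15)=717, (39*0 - -23*-11)=-253; twice the area = |809| = 809; area = 809/2; boundary points = 1 + 1 + 1 = 3; strictly interior points = area - boundary/2 + 1 = 404; answer 404
Step 3: A2 = 404; w = -26; T(2) = -3*(-43) + 3*(-26) = 51; iterating: T(2)=51, T(3)=-282, T(4)=999, T(5)=-3843, T(6)=14526, T(7)=-55107, T(8)=208899, T(9)=-792018, T(10)=3002751, T(11)=-11384307, T(12)=43161174; answer 43161174

43161174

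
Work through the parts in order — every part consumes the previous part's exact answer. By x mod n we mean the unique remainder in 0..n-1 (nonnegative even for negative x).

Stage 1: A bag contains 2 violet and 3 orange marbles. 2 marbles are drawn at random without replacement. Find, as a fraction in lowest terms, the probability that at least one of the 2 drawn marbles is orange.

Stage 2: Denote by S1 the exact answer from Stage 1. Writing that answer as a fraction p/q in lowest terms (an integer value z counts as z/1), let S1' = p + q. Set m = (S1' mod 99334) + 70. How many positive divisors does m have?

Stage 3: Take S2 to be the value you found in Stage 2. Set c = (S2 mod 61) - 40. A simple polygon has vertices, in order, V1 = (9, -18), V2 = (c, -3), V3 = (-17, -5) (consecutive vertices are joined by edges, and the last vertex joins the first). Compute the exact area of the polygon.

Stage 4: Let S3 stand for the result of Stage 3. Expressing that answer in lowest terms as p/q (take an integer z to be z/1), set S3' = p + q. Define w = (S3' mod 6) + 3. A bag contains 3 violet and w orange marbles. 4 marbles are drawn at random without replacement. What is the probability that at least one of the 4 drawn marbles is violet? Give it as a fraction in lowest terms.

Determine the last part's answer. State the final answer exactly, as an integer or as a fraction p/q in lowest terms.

34/35

Stage 1: total draws C(5,2) = 10; complement C(2,2) = 1; favorable 10 - 1 = 9; P = 9/10; answer 9/10
Stage 2: S1 = 9/10; threaded value p + q = 19; m = 89; 89 is prime, so its only divisors are 1 and 89; count = 2; answer 2
Stage 3: S2 = 2; c = -38; cross terms: (9*-3 - -38*-18)=-711, (-38*-5 - -17*-3)=139, (-17*-18 - 9*-5)=351; twice the area = |-221| = 221; area = 221/2; answer 221/2
Stage 4: S3 = 221/2; threaded value p + q = 223; w = 4; total draws C(7,4) = 35; complement C(4,4) = 1; favorable 35 - 1 = 34; P = 34/35; answer 34/35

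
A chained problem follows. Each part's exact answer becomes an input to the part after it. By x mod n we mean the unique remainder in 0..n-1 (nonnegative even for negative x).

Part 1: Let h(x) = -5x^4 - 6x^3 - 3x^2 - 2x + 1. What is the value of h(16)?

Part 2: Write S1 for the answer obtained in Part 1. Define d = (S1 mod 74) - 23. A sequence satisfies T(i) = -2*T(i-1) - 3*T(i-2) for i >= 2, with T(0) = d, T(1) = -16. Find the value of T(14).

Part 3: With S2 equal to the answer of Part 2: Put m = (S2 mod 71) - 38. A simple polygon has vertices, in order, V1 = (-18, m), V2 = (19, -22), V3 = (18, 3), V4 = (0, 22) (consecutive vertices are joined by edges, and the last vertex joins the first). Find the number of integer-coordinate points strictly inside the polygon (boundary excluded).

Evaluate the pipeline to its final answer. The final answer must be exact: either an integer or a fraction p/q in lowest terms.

705

Part 1: -5*(16)^4 - 6*(16)^3 - 3*(16)^2 - 2*(16)^1 + 1 = (-327680) + (-24576) + (-768) + (-32) + (1) = -353055; answer -353055
Part 2: S1 = -353055; d = 50; T(2) = -2*(-16) - 3*(50) = -118; iterating: T(2)=-118, T(3)=284, T(4)=-214, T(5)=-424, T(6)=1490, T(7)=-1708, T(8)=-1054, T(9)=7232, T(10)=-11302, T(11)=908, T(12)=32090, T(13)=-66904, T(14)=37538; answer 37538
Part 3: S2 = 37538; m = 12; cross terms: (-18*-22 - 19*12)=168, (19*3 - 18*-22)=453, (18*22 - 0*3)=396, (0*12 - -18*22)=396; twice the area = |1413| = 1413; area = 1413/2; boundary points = 1 + 1 + 1 + 2 = 5; strictly interior points = area - boundary/2 + 1 = 705; answer 705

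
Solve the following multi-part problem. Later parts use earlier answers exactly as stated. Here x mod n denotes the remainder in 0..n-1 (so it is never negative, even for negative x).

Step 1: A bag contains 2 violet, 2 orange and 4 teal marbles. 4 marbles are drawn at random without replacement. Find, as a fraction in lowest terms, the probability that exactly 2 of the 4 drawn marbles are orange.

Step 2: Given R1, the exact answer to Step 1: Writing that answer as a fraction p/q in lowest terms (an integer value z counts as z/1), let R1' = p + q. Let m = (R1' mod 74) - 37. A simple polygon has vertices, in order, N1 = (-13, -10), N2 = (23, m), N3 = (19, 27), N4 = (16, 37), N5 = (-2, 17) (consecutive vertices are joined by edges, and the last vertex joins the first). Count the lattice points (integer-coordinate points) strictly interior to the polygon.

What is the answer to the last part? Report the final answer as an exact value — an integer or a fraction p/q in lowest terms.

1172

Step 1: total draws C(8,4) = 70; favorable C(2,2)*C(6,2) = 15; P = 3/14; answer 3/14
Step 2: R1 = 3/14; threaded value p + q = 17; m = -20; cross terms: (-13*-20 - 23*-10)=490, (23*27 - 19*-20)=1001, (19*37 - 16*27)=271, (16*17 - -2*37)=346, (-2*-10 - -13*17)=241; twice the area = |2349| = 2349; area = 2349/2; boundary points = 2 + 1 + 1 + 2 + 1 = 7; strictly interior points = area - boundary/2 + 1 = 1172; answer 1172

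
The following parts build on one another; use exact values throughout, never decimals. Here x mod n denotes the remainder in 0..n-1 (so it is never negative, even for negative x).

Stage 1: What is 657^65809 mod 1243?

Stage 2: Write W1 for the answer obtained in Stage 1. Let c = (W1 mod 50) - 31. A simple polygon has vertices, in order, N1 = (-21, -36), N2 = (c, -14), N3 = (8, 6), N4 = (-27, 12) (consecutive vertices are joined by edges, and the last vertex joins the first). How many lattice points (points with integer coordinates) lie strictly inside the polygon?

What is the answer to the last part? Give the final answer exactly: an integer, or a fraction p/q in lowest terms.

667

Stage 1: squarings mod 1243: 657^1=657, 657^2=328, 657^4=686, 657^8=742, 657^16=1158, 657^32=1010, 657^64=840, 657^128=819, 657^256=784, 657^512=614, 657^1024=367, 657^2048=445, 657^4096=388, 657^8192=141, 657^16384=1236, 657^32768=49, 657^65536=1158; 657^65809 = 657^1 * 657^16 * 657^256 * 657^65536 = 1118 (mod 1243); answer 1118
Stage 2: W1 = 1118; c = -13; cross terms: (-21*-14 - -13*-36)=-174, (-13*6 - 8*-14)=34, (8*12 - -27*6)=258, (-27*-36 - -21*12)=1224; twice the area = |1342| = 1342; area = 671; boundary points = 2 + 1 + 1 + 6 = 10; strictly interior points = area - boundary/2 + 1 = 667; answer 667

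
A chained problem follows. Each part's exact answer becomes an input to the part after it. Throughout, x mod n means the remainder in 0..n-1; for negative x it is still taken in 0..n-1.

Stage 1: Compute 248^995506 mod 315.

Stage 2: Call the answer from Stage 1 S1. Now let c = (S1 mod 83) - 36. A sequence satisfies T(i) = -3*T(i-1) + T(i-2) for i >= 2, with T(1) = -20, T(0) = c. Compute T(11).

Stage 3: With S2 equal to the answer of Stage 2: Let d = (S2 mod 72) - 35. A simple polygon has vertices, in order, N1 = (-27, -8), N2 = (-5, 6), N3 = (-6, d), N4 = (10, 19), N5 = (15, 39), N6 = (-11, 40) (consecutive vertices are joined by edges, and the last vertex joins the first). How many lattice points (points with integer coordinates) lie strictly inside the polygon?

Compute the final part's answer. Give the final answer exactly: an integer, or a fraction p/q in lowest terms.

Stage 1: squarings mod 315: 248^1=248, 248^2=79, 248^4=256, 248^8=16, 248^16=256, 248^32=16, 248^64=256, 248^128=16, 248^256=256, 248^512=16, 248^1024=256, 248^2048=16, 248^4096=256, 248^8192=16, 248^16384=256, 248^32768=16, 248^65536=256, 248^131072=16, 248^262144=256, 248^524288=16; 248^995506 = 248^2 * 248^16 * 248^32 * 248^128 * 248^4096 * 248^8192 * 248^65536 * 248^131072 * 248^262144 * 248^524288 = 4 (mod 315); answer 4
Stage 2: S1 = 4; c = -32; T(2) = -3*(-20) + 1*(-32) = 28; iterating: T(2)=28, T(3)=-104, T(4)=340, T(5)=-1124, T(6)=3712, T(7)=-12260, T(8)=40492, T(9)=-133736, T(10)=441700, T(11)=-1458836; answer -1458836
Stage 3: S2 = -1458836; d = -7; cross terms: (-27*6 - -5*-8)=-202, (-5*-7 - -6*6)=71, (-6*19 - 10*-7)=-44, (10*39 - 15*19)=105, (15*40 - -11*39)=1029, (-11*-8 - -27*40)=1168; twice the area = |2127| = 2127; area = 2127/2; boundary points = 2 + 1 + 2 + 5 + 1 + 16 = 27; strictly interior points = area - boundary/2 + 1 = 1051; answer 1051

1051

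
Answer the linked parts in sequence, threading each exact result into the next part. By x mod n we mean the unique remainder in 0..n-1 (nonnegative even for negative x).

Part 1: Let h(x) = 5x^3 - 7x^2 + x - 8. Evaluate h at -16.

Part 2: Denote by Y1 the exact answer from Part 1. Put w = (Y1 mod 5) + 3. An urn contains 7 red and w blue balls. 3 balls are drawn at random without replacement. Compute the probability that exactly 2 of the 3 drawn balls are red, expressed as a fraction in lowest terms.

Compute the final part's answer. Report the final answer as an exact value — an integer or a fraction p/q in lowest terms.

21/52

Part 1: 5*(-16)^3 - 7*(-16)^2 + 1*(-16)^1 - 8 = (-20480) + (-1792) + (-16) + (-8) = -22296; answer -22296
Part 2: Y1 = -22296; w = 7; total draws C(14,3) = 364; favorable C(7,2)*C(7,1) = 147; P = 21/52; answer 21/52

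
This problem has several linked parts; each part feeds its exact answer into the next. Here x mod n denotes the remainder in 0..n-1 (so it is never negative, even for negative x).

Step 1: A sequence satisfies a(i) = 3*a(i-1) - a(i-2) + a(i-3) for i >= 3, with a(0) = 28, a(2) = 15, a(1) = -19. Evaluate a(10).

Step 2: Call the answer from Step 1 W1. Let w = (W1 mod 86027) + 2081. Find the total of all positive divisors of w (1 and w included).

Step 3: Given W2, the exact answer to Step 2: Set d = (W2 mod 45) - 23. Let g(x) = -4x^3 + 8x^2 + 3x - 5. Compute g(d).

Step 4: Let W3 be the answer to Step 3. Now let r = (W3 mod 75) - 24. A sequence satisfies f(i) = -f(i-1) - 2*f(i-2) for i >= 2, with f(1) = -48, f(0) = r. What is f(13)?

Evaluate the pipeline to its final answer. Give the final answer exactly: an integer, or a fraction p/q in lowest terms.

Step 1: a(3) = 3*(15) - 1*(-19) + 1*(28) = 92; iterating: a(3)=92, a(4)=242, a(5)=649, a(6)=1797, a(7)=4984, a(8)=13804, a(9)=38225, a(10)=105855; answer 105855
Step 2: W1 = 105855; w = 21909; 21909 = 3 * 67 * 109; sigma = (1 + 3) * (1 + 67) * (1 + 109) = 4 * 68 * 110 = 29920; answer 29920
Step 3: W2 = 29920; d = 17; -4*(17)^3 + 8*(17)^2 + 3*(17)^1 - 5 = (-19652) + (2312) + (51) + (-5) = -17294; answer -17294
Step 4: W3 = -17294; r = 7; f(2) = -1*(-48) - 2*(7) = 34; iterating: f(2)=34, f(3)=62, f(4)=-130, f(5)=6, f(6)=254, f(7)=-266, f(8)=-242, f(9)=774, f(10)=-290, f(11)=-1258, f(12)=1838, f(13)=678; answer 678

678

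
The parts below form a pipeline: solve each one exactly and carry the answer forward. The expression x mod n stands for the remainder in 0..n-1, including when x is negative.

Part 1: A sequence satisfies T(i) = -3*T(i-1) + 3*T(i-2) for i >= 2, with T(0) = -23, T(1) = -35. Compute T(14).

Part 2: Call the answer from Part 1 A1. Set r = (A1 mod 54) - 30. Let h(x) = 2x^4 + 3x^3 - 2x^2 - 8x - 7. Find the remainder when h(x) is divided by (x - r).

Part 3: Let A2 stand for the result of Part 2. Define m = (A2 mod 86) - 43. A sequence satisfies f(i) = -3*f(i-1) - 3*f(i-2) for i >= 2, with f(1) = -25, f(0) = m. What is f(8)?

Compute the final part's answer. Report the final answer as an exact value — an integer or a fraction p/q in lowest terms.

-4617

Part 1: T(2) = -3*(-35) + 3*(-23) = 36; iterating: T(2)=36, T(3)=-213, T(4)=747, T(5)=-2880, T(6)=10881, T(7)=-41283, T(8)=156492, T(9)=-593325, T(10)=2249451, T(11)=-8528328, T(12)=32333337, T(13)=-122584995, T(14)=464754996; answer 464754996
Part 2: A1 = 464754996; r = -30; remainder = value at the root: 2*(-30)^4 + 3*(-30)^3 - 2*(-30)^2 - 8*(-30)^1 - 7 = (1620000) + (-81000) + (-1800) + (240) + (-7) = 1537433; answer 1537433
Part 3: A2 = 1537433; m = -32; f(2) = -3*(-25) - 3*(-32) = 171; iterating: f(2)=171, f(3)=-438, f(4)=801, f(5)=-1089, f(6)=864, f(7)=675, f(8)=-4617; answer -4617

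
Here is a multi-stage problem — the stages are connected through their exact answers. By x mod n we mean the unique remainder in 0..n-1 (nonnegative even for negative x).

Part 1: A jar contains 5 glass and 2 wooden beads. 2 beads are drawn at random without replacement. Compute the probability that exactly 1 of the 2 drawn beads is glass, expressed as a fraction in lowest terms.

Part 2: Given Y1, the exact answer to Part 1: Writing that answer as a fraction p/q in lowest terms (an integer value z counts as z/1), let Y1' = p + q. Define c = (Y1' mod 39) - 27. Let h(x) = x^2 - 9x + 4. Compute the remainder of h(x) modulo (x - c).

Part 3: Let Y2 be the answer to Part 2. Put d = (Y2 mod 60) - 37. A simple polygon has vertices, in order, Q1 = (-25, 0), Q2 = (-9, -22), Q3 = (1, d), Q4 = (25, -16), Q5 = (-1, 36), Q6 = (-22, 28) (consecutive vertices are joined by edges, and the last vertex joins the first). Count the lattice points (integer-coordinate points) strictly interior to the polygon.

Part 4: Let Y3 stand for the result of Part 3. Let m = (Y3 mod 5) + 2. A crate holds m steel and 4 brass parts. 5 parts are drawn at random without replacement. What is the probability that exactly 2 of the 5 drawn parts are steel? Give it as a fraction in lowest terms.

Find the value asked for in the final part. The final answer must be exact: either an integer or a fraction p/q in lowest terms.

Part 1: total draws C(7,2) = 21; favorable C(5,1)*C(2,1) = 10; P = 10/21; answer 10/21
Part 2: Y1 = 10/21; threaded value p + q = 31; c = 4; remainder = value at the root: 1*(4)^2 - 9*(4)^1 + 4 = (16) + (-36) + (4) = -16; answer -16
Part 3: Y2 = -16; d = 7; cross terms: (-25*-22 - -9*0)=550, (-9*7 - 1*-22)=-41, (1*-16 - 25*7)=-191, (25*36 - -1*-16)=884, (-1*28 - -22*36)=764, (-22*0 - -25*28)=700; twice the area = |2666| = 2666; area = 1333; boundary points = 2 + 1 + 1 + 26 + 1 + 1 = 32; strictly interior points = area - boundary/2 + 1 = 1318; answer 1318
Part 4: Y3 = 1318; m = 5; total draws C(9,5) = 126; favorable C(5,2)*C(4,3) = 40; P = 20/63; answer 20/63

20/63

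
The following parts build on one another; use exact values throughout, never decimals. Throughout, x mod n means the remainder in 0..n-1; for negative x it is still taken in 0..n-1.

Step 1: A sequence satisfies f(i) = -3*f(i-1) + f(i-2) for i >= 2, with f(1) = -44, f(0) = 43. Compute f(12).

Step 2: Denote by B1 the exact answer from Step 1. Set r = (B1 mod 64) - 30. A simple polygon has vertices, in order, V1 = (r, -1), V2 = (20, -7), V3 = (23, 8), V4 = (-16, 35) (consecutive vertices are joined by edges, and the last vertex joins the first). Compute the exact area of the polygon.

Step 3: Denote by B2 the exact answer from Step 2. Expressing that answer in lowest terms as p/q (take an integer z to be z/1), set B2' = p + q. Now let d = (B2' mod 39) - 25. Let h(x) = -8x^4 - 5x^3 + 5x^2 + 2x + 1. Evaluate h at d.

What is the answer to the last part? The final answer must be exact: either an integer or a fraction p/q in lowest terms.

Step 1: f(2) = -3*(-44) + 1*(43) = 175; iterating: f(2)=175, f(3)=-569, f(4)=1882, f(5)=-6215, f(6)=20527, f(7)=-67796, f(8)=223915, f(9)=-739541, f(10)=2442538, f(11)=-8067155, f(12)=26644003; answer 26644003
Step 2: B1 = 26644003; r = 5; cross terms: (5*-7 - 20*-1)=-15, (20*8 - 23*-7)=321, (23*35 - -16*8)=933, (-16*-1 - 5*35)=-159; twice the area = |1080| = 1080; area = 540; answer 540
Step 3: B2 = 540; threaded value p + q = 541; d = 9; -8*(9)^4 - 5*(9)^3 + 5*(9)^2 + 2*(9)^1 + 1 = (-52488) + (-3645) + (405) + (18) + (1) = -55709; answer -55709

-55709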